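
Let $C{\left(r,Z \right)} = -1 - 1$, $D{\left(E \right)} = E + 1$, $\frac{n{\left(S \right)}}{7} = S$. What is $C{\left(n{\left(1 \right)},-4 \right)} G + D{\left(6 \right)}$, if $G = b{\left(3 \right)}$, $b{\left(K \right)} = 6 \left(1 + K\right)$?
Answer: $-41$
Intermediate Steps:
$b{\left(K \right)} = 6 + 6 K$
$n{\left(S \right)} = 7 S$
$D{\left(E \right)} = 1 + E$
$C{\left(r,Z \right)} = -2$ ($C{\left(r,Z \right)} = -1 - 1 = -2$)
$G = 24$ ($G = 6 + 6 \cdot 3 = 6 + 18 = 24$)
$C{\left(n{\left(1 \right)},-4 \right)} G + D{\left(6 \right)} = \left(-2\right) 24 + \left(1 + 6\right) = -48 + 7 = -41$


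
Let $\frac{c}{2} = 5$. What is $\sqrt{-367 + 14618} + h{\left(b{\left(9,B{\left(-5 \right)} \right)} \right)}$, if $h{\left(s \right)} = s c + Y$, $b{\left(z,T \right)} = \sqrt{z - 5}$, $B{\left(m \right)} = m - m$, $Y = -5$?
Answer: $15 + \sqrt{14251} \approx 134.38$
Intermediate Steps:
$c = 10$ ($c = 2 \cdot 5 = 10$)
$B{\left(m \right)} = 0$
$b{\left(z,T \right)} = \sqrt{-5 + z}$
$h{\left(s \right)} = -5 + 10 s$ ($h{\left(s \right)} = s 10 - 5 = 10 s - 5 = -5 + 10 s$)
$\sqrt{-367 + 14618} + h{\left(b{\left(9,B{\left(-5 \right)} \right)} \right)} = \sqrt{-367 + 14618} - \left(5 - 10 \sqrt{-5 + 9}\right) = \sqrt{14251} - \left(5 - 10 \sqrt{4}\right) = \sqrt{14251} + \left(-5 + 10 \cdot 2\right) = \sqrt{14251} + \left(-5 + 20\right) = \sqrt{14251} + 15 = 15 + \sqrt{14251}$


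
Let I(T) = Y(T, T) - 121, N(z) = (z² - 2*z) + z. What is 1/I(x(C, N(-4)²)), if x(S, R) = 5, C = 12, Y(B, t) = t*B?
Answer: -1/96 ≈ -0.010417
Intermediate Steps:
N(z) = z² - z
Y(B, t) = B*t
I(T) = -121 + T² (I(T) = T*T - 121 = T² - 121 = -121 + T²)
1/I(x(C, N(-4)²)) = 1/(-121 + 5²) = 1/(-121 + 25) = 1/(-96) = -1/96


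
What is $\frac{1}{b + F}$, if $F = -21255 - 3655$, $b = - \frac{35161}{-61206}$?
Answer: $- \frac{61206}{1524606299} \approx -4.0145 \cdot 10^{-5}$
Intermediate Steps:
$b = \frac{35161}{61206}$ ($b = \left(-35161\right) \left(- \frac{1}{61206}\right) = \frac{35161}{61206} \approx 0.57447$)
$F = -24910$ ($F = -21255 - 3655 = -24910$)
$\frac{1}{b + F} = \frac{1}{\frac{35161}{61206} - 24910} = \frac{1}{- \frac{1524606299}{61206}} = - \frac{61206}{1524606299}$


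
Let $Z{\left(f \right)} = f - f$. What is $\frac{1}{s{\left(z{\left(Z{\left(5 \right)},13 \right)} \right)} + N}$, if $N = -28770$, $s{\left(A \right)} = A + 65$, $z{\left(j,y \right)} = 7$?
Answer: $- \frac{1}{28698} \approx -3.4846 \cdot 10^{-5}$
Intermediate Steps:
$Z{\left(f \right)} = 0$
$s{\left(A \right)} = 65 + A$
$\frac{1}{s{\left(z{\left(Z{\left(5 \right)},13 \right)} \right)} + N} = \frac{1}{\left(65 + 7\right) - 28770} = \frac{1}{72 - 28770} = \frac{1}{-28698} = - \frac{1}{28698}$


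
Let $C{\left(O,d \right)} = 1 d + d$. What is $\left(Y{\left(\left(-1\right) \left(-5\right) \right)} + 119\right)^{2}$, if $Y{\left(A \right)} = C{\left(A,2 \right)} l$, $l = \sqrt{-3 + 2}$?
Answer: $14145 + 952 i \approx 14145.0 + 952.0 i$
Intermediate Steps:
$C{\left(O,d \right)} = 2 d$ ($C{\left(O,d \right)} = d + d = 2 d$)
$l = i$ ($l = \sqrt{-1} = i \approx 1.0 i$)
$Y{\left(A \right)} = 4 i$ ($Y{\left(A \right)} = 2 \cdot 2 i = 4 i$)
$\left(Y{\left(\left(-1\right) \left(-5\right) \right)} + 119\right)^{2} = \left(4 i + 119\right)^{2} = \left(119 + 4 i\right)^{2}$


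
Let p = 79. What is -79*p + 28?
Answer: -6213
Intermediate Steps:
-79*p + 28 = -79*79 + 28 = -6241 + 28 = -6213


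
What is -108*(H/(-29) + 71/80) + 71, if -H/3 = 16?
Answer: -118093/580 ≈ -203.61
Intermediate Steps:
H = -48 (H = -3*16 = -48)
-108*(H/(-29) + 71/80) + 71 = -108*(-48/(-29) + 71/80) + 71 = -108*(-48*(-1/29) + 71*(1/80)) + 71 = -108*(48/29 + 71/80) + 71 = -108*5899/2320 + 71 = -159273/580 + 71 = -118093/580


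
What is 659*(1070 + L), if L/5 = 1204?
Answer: 4672310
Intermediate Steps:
L = 6020 (L = 5*1204 = 6020)
659*(1070 + L) = 659*(1070 + 6020) = 659*7090 = 4672310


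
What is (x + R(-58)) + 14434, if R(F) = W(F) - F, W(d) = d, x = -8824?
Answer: 5610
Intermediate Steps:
R(F) = 0 (R(F) = F - F = 0)
(x + R(-58)) + 14434 = (-8824 + 0) + 14434 = -8824 + 14434 = 5610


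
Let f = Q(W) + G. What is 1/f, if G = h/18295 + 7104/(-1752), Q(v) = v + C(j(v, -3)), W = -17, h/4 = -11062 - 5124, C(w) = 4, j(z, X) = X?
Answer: -1335535/27503587 ≈ -0.048559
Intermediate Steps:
h = -64744 (h = 4*(-11062 - 5124) = 4*(-16186) = -64744)
Q(v) = 4 + v (Q(v) = v + 4 = 4 + v)
G = -10141632/1335535 (G = -64744/18295 + 7104/(-1752) = -64744*1/18295 + 7104*(-1/1752) = -64744/18295 - 296/73 = -10141632/1335535 ≈ -7.5937)
f = -27503587/1335535 (f = (4 - 17) - 10141632/1335535 = -13 - 10141632/1335535 = -27503587/1335535 ≈ -20.594)
1/f = 1/(-27503587/1335535) = -1335535/27503587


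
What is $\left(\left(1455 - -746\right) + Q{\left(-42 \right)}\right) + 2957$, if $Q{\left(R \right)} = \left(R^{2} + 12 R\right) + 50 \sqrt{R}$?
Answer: $6418 + 50 i \sqrt{42} \approx 6418.0 + 324.04 i$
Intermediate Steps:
$Q{\left(R \right)} = R^{2} + 12 R + 50 \sqrt{R}$
$\left(\left(1455 - -746\right) + Q{\left(-42 \right)}\right) + 2957 = \left(\left(1455 - -746\right) + \left(\left(-42\right)^{2} + 12 \left(-42\right) + 50 \sqrt{-42}\right)\right) + 2957 = \left(\left(1455 + 746\right) + \left(1764 - 504 + 50 i \sqrt{42}\right)\right) + 2957 = \left(2201 + \left(1764 - 504 + 50 i \sqrt{42}\right)\right) + 2957 = \left(2201 + \left(1260 + 50 i \sqrt{42}\right)\right) + 2957 = \left(3461 + 50 i \sqrt{42}\right) + 2957 = 6418 + 50 i \sqrt{42}$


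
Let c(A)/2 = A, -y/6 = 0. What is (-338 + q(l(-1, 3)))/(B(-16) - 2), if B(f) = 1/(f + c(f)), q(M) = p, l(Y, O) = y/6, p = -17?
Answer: 17040/97 ≈ 175.67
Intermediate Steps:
y = 0 (y = -6*0 = 0)
l(Y, O) = 0 (l(Y, O) = 0/6 = 0*(⅙) = 0)
q(M) = -17
c(A) = 2*A
B(f) = 1/(3*f) (B(f) = 1/(f + 2*f) = 1/(3*f))
(-338 + q(l(-1, 3)))/(B(-16) - 2) = (-338 - 17)/((⅓)/(-16) - 2) = -355/((⅓)*(-1/16) - 2) = -355/(-1/48 - 2) = -355/(-97/48) = -355*(-48/97) = 17040/97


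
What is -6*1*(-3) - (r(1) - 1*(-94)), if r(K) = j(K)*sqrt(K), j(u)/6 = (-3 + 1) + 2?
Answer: -76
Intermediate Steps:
j(u) = 0 (j(u) = 6*((-3 + 1) + 2) = 6*(-2 + 2) = 6*0 = 0)
r(K) = 0 (r(K) = 0*sqrt(K) = 0)
-6*1*(-3) - (r(1) - 1*(-94)) = -6*1*(-3) - (0 - 1*(-94)) = -6*(-3) - (0 + 94) = 18 - 1*94 = 18 - 94 = -76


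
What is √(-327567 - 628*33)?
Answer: 3*I*√38699 ≈ 590.16*I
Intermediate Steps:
√(-327567 - 628*33) = √(-327567 - 20724) = √(-348291) = 3*I*√38699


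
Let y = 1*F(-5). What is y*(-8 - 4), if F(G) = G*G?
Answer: -300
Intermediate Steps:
F(G) = G²
y = 25 (y = 1*(-5)² = 1*25 = 25)
y*(-8 - 4) = 25*(-8 - 4) = 25*(-12) = -300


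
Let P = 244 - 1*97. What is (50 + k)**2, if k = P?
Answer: 38809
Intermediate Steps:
P = 147 (P = 244 - 97 = 147)
k = 147
(50 + k)**2 = (50 + 147)**2 = 197**2 = 38809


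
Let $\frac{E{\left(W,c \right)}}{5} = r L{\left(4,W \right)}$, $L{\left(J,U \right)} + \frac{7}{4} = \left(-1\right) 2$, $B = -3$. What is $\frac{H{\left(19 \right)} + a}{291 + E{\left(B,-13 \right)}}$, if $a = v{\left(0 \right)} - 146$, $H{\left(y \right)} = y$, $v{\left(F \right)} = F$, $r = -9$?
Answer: $- \frac{508}{1839} \approx -0.27624$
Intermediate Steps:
$L{\left(J,U \right)} = - \frac{15}{4}$ ($L{\left(J,U \right)} = - \frac{7}{4} - 2 = - \frac{15}{4}$)
$E{\left(W,c \right)} = \frac{675}{4}$ ($E{\left(W,c \right)} = 5 \left(\left(-9\right) \left(- \frac{15}{4}\right)\right) = 5 \cdot \frac{135}{4} = \frac{675}{4}$)
$a = -146$ ($a = 0 - 146 = -146$)
$\frac{H{\left(19 \right)} + a}{291 + E{\left(B,-13 \right)}} = \frac{19 - 146}{291 + \frac{675}{4}} = - \frac{127}{\frac{1839}{4}} = \left(-127\right) \frac{4}{1839} = - \frac{508}{1839}$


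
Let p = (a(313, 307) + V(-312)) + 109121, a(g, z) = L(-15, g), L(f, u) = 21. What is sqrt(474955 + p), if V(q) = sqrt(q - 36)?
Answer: sqrt(584097 + 2*I*sqrt(87)) ≈ 764.26 + 0.01*I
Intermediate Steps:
a(g, z) = 21
V(q) = sqrt(-36 + q)
p = 109142 + 2*I*sqrt(87) (p = (21 + sqrt(-36 - 312)) + 109121 = (21 + sqrt(-348)) + 109121 = (21 + 2*I*sqrt(87)) + 109121 = 109142 + 2*I*sqrt(87) ≈ 1.0914e+5 + 18.655*I)
sqrt(474955 + p) = sqrt(474955 + (109142 + 2*I*sqrt(87))) = sqrt(584097 + 2*I*sqrt(87))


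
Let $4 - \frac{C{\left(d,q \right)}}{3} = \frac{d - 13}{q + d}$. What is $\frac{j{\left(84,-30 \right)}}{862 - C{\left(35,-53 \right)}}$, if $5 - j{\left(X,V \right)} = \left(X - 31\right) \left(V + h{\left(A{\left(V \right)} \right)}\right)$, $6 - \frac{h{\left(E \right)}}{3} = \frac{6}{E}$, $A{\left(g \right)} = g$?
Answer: $\frac{9138}{12695} \approx 0.71981$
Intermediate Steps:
$h{\left(E \right)} = 18 - \frac{18}{E}$ ($h{\left(E \right)} = 18 - 3 \frac{6}{E} = 18 - \frac{18}{E}$)
$j{\left(X,V \right)} = 5 - \left(-31 + X\right) \left(18 + V - \frac{18}{V}\right)$ ($j{\left(X,V \right)} = 5 - \left(X - 31\right) \left(V + \left(18 - \frac{18}{V}\right)\right) = 5 - \left(-31 + X\right) \left(18 + V - \frac{18}{V}\right)$)
$C{\left(d,q \right)} = 12 - \frac{3 \left(-13 + d\right)}{d + q}$ ($C{\left(d,q \right)} = 12 - 3 \frac{d - 13}{q + d} = 12 - 3 \frac{-13 + d}{d + q} = 12 - \frac{3 \left(-13 + d\right)}{d + q}$)
$\frac{j{\left(84,-30 \right)}}{862 - C{\left(35,-53 \right)}} = \frac{563 - \frac{558}{-30} - 1512 + 31 \left(-30\right) - \left(-30\right) 84 + 18 \cdot 84 \frac{1}{-30}}{862 - \frac{3 \left(13 + 3 \cdot 35 + 4 \left(-53\right)\right)}{35 - 53}} = \frac{563 - - \frac{93}{5} - 1512 - 930 + 2520 + 18 \cdot 84 \left(- \frac{1}{30}\right)}{862 - \frac{3 \left(13 + 105 - 212\right)}{-18}} = \frac{563 + \frac{93}{5} - 1512 - 930 + 2520 - \frac{252}{5}}{862 - 3 \left(- \frac{1}{18}\right) \left(-94\right)} = \frac{3046}{5 \left(862 - \frac{47}{3}\right)} = \frac{3046}{5 \cdot \frac{2539}{3}} = \frac{3046}{5} \cdot \frac{3}{2539} = \frac{9138}{12695}$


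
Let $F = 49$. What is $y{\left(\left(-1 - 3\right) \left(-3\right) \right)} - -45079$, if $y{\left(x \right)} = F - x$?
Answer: $45116$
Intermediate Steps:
$y{\left(x \right)} = 49 - x$
$y{\left(\left(-1 - 3\right) \left(-3\right) \right)} - -45079 = \left(49 - \left(-1 - 3\right) \left(-3\right)\right) - -45079 = \left(49 - \left(-4\right) \left(-3\right)\right) + 45079 = \left(49 - 12\right) + 45079 = 37 + 45079 = 45116$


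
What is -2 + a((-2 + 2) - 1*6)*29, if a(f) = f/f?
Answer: 27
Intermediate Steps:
a(f) = 1
-2 + a((-2 + 2) - 1*6)*29 = -2 + 1*29 = -2 + 29 = 27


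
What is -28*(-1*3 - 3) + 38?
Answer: 206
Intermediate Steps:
-28*(-1*3 - 3) + 38 = -28*(-3 - 3) + 38 = -28*(-6) + 38 = 168 + 38 = 206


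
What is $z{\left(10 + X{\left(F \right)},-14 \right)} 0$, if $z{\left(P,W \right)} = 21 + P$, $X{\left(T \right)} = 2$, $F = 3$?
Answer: $0$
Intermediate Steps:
$z{\left(10 + X{\left(F \right)},-14 \right)} 0 = \left(21 + \left(10 + 2\right)\right) 0 = \left(21 + 12\right) 0 = 33 \cdot 0 = 0$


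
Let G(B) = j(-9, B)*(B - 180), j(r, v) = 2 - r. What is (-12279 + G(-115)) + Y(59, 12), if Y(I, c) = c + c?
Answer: -15500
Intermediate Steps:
Y(I, c) = 2*c
G(B) = -1980 + 11*B (G(B) = (2 - 1*(-9))*(B - 180) = (2 + 9)*(-180 + B) = 11*(-180 + B) = -1980 + 11*B)
(-12279 + G(-115)) + Y(59, 12) = (-12279 + (-1980 + 11*(-115))) + 2*12 = (-12279 + (-1980 - 1265)) + 24 = (-12279 - 3245) + 24 = -15524 + 24 = -15500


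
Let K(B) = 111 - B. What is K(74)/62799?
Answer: 37/62799 ≈ 0.00058918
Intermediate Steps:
K(74)/62799 = (111 - 1*74)/62799 = (111 - 74)*(1/62799) = 37*(1/62799) = 37/62799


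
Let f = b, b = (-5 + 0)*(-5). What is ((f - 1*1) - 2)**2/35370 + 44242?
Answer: 782420012/17685 ≈ 44242.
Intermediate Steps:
b = 25 (b = -5*(-5) = 25)
f = 25
((f - 1*1) - 2)**2/35370 + 44242 = ((25 - 1*1) - 2)**2/35370 + 44242 = ((25 - 1) - 2)**2*(1/35370) + 44242 = (24 - 2)**2*(1/35370) + 44242 = 22**2*(1/35370) + 44242 = 484*(1/35370) + 44242 = 242/17685 + 44242 = 782420012/17685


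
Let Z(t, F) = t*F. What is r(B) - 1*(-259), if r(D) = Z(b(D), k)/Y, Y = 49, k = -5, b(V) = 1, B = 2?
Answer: 12686/49 ≈ 258.90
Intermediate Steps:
Z(t, F) = F*t
r(D) = -5/49 (r(D) = -5*1/49 = -5/49)
r(B) - 1*(-259) = -5/49 - 1*(-259) = -5/49 + 259 = 12686/49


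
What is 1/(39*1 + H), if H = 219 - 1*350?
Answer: -1/92 ≈ -0.010870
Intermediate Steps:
H = -131 (H = 219 - 350 = -131)
1/(39*1 + H) = 1/(39*1 - 131) = 1/(39 - 131) = 1/(-92) = -1/92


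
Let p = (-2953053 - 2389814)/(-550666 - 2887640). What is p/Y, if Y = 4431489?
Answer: 5342867/15236815217634 ≈ 3.5066e-7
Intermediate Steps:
p = 5342867/3438306 (p = -5342867/(-3438306) = -5342867*(-1/3438306) = 5342867/3438306 ≈ 1.5539)
p/Y = (5342867/3438306)/4431489 = (5342867/3438306)*(1/4431489) = 5342867/15236815217634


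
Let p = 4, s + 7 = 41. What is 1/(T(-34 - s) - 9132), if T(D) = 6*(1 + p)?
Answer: -1/9102 ≈ -0.00010987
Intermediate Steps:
s = 34 (s = -7 + 41 = 34)
T(D) = 30 (T(D) = 6*(1 + 4) = 6*5 = 30)
1/(T(-34 - s) - 9132) = 1/(30 - 9132) = 1/(-9102) = -1/9102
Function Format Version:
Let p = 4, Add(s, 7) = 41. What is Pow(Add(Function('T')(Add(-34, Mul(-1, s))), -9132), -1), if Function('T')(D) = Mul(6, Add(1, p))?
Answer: Rational(-1, 9102) ≈ -0.00010987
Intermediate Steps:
s = 34 (s = Add(-7, 41) = 34)
Function('T')(D) = 30 (Function('T')(D) = Mul(6, Add(1, 4)) = Mul(6, 5) = 30)
Pow(Add(Function('T')(Add(-34, Mul(-1, s))), -9132), -1) = Pow(Add(30, -9132), -1) = Pow(-9102, -1) = Rational(-1, 9102)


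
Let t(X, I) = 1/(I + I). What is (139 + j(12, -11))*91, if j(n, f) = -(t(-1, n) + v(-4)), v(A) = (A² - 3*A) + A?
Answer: 251069/24 ≈ 10461.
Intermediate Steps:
t(X, I) = 1/(2*I)
v(A) = A² - 2*A
j(n, f) = -24 - 1/(2*n) (j(n, f) = -(1/(2*n) - 4*(-2 - 4)) = -(1/(2*n) - 4*(-6)) = -(1/(2*n) + 24) = -(24 + 1/(2*n)) = -24 - 1/(2*n))
(139 + j(12, -11))*91 = (139 + (-24 - ½/12))*91 = (139 + (-24 - ½*1/12))*91 = (139 + (-24 - 1/24))*91 = (139 - 577/24)*91 = (2759/24)*91 = 251069/24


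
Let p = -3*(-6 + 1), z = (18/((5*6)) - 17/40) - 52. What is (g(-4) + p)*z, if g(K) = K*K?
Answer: -64263/40 ≈ -1606.6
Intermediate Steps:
g(K) = K²
z = -2073/40 (z = (18/30 - 17*1/40) - 52 = (18*(1/30) - 17/40) - 52 = (⅗ - 17/40) - 52 = 7/40 - 52 = -2073/40 ≈ -51.825)
p = 15 (p = -3*(-5) = 15)
(g(-4) + p)*z = ((-4)² + 15)*(-2073/40) = (16 + 15)*(-2073/40) = 31*(-2073/40) = -64263/40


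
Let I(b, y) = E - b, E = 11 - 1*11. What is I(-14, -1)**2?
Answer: 196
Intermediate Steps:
E = 0 (E = 11 - 11 = 0)
I(b, y) = -b (I(b, y) = 0 - b = -b)
I(-14, -1)**2 = (-1*(-14))**2 = 14**2 = 196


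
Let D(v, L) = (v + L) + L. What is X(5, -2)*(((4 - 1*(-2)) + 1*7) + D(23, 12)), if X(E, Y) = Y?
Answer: -120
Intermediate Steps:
D(v, L) = v + 2*L (D(v, L) = (L + v) + L = v + 2*L)
X(5, -2)*(((4 - 1*(-2)) + 1*7) + D(23, 12)) = -2*(((4 - 1*(-2)) + 1*7) + (23 + 2*12)) = -2*(((4 + 2) + 7) + (23 + 24)) = -2*((6 + 7) + 47) = -2*(13 + 47) = -2*60 = -120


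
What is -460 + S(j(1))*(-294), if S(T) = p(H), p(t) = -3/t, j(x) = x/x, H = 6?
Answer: -313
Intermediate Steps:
j(x) = 1
S(T) = -1/2 (S(T) = -3/6 = -3*1/6 = -1/2)
-460 + S(j(1))*(-294) = -460 - 1/2*(-294) = -460 + 147 = -313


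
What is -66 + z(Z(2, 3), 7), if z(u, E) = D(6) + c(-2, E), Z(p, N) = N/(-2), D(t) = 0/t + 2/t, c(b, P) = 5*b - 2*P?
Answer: -269/3 ≈ -89.667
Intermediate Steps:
c(b, P) = -2*P + 5*b
D(t) = 2/t (D(t) = 0 + 2/t = 2/t)
Z(p, N) = -N/2 (Z(p, N) = N*(-½) = -N/2)
z(u, E) = -29/3 - 2*E (z(u, E) = 2/6 + (-2*E + 5*(-2)) = 2*(⅙) + (-2*E - 10) = ⅓ + (-10 - 2*E) = -29/3 - 2*E)
-66 + z(Z(2, 3), 7) = -66 + (-29/3 - 2*7) = -66 + (-29/3 - 14) = -66 - 71/3 = -269/3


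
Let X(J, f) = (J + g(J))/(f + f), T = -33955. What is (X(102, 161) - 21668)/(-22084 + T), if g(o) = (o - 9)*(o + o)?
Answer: 3479011/9022279 ≈ 0.38560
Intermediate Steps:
g(o) = 2*o*(-9 + o) (g(o) = (-9 + o)*(2*o) = 2*o*(-9 + o))
X(J, f) = (J + 2*J*(-9 + J))/(2*f) (X(J, f) = (J + 2*J*(-9 + J))/(f + f) = (J + 2*J*(-9 + J))/((2*f)) = (J + 2*J*(-9 + J))*(1/(2*f)) = (J + 2*J*(-9 + J))/(2*f))
(X(102, 161) - 21668)/(-22084 + T) = ((1/2)*102*(-17 + 2*102)/161 - 21668)/(-22084 - 33955) = ((1/2)*102*(1/161)*(-17 + 204) - 21668)/(-56039) = ((1/2)*102*(1/161)*187 - 21668)*(-1/56039) = (9537/161 - 21668)*(-1/56039) = -3479011/161*(-1/56039) = 3479011/9022279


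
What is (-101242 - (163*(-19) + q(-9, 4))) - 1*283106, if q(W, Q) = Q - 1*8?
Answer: -381247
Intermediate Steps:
q(W, Q) = -8 + Q (q(W, Q) = Q - 8 = -8 + Q)
(-101242 - (163*(-19) + q(-9, 4))) - 1*283106 = (-101242 - (163*(-19) + (-8 + 4))) - 1*283106 = (-101242 - (-3097 - 4)) - 283106 = (-101242 - 1*(-3101)) - 283106 = (-101242 + 3101) - 283106 = -98141 - 283106 = -381247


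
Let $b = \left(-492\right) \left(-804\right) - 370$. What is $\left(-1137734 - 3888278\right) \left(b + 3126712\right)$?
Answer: $-17701161922920$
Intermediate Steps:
$b = 395198$ ($b = 395568 - 370 = 395198$)
$\left(-1137734 - 3888278\right) \left(b + 3126712\right) = \left(-1137734 - 3888278\right) \left(395198 + 3126712\right) = \left(-5026012\right) 3521910 = -17701161922920$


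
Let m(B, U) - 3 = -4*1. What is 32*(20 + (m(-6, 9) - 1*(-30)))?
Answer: 1568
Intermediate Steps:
m(B, U) = -1 (m(B, U) = 3 - 4*1 = 3 - 4 = -1)
32*(20 + (m(-6, 9) - 1*(-30))) = 32*(20 + (-1 - 1*(-30))) = 32*(20 + (-1 + 30)) = 32*(20 + 29) = 32*49 = 1568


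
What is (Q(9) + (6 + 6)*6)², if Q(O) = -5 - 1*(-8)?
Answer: 5625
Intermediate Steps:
Q(O) = 3 (Q(O) = -5 + 8 = 3)
(Q(9) + (6 + 6)*6)² = (3 + (6 + 6)*6)² = (3 + 12*6)² = (3 + 72)² = 75² = 5625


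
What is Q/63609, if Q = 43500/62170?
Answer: 1450/131819051 ≈ 1.1000e-5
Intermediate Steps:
Q = 4350/6217 (Q = 43500*(1/62170) = 4350/6217 ≈ 0.69969)
Q/63609 = (4350/6217)/63609 = (4350/6217)*(1/63609) = 1450/131819051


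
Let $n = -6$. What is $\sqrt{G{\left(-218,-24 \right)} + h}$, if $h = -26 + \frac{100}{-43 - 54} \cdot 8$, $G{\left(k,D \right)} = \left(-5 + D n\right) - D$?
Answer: $\frac{\sqrt{1211433}}{97} \approx 11.347$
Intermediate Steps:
$G{\left(k,D \right)} = -5 - 7 D$ ($G{\left(k,D \right)} = \left(-5 + D \left(-6\right)\right) - D = \left(-5 - 6 D\right) - D = -5 - 7 D$)
$h = - \frac{3322}{97}$ ($h = -26 + \frac{100}{-43 - 54} \cdot 8 = -26 + \frac{100}{-97} \cdot 8 = -26 + 100 \left(- \frac{1}{97}\right) 8 = -26 - \frac{800}{97} = - \frac{3322}{97} \approx -34.247$)
$\sqrt{G{\left(-218,-24 \right)} + h} = \sqrt{\left(-5 - -168\right) - \frac{3322}{97}} = \sqrt{\left(-5 + 168\right) - \frac{3322}{97}} = \sqrt{163 - \frac{3322}{97}} = \sqrt{\frac{12489}{97}} = \frac{\sqrt{1211433}}{97}$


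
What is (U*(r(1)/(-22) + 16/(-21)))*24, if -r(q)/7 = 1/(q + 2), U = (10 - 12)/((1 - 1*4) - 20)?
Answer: -2424/1771 ≈ -1.3687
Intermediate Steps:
U = 2/23 (U = -2/((1 - 4) - 20) = -2/(-3 - 20) = -2/(-23) = -2*(-1/23) = 2/23 ≈ 0.086957)
r(q) = -7/(2 + q) (r(q) = -7/(q + 2) = -7/(2 + q))
(U*(r(1)/(-22) + 16/(-21)))*24 = (2*(-7/(2 + 1)/(-22) + 16/(-21))/23)*24 = (2*(-7/3*(-1/22) + 16*(-1/21))/23)*24 = (2*(-7*⅓*(-1/22) - 16/21)/23)*24 = (2*(-7/3*(-1/22) - 16/21)/23)*24 = (2*(7/66 - 16/21)/23)*24 = ((2/23)*(-101/154))*24 = -101/1771*24 = -2424/1771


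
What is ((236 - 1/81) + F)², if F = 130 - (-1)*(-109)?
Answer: 433305856/6561 ≈ 66043.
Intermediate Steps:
F = 21 (F = 130 - 1*109 = 130 - 109 = 21)
((236 - 1/81) + F)² = ((236 - 1/81) + 21)² = (19115/81 + 21)² = (20816/81)² = 433305856/6561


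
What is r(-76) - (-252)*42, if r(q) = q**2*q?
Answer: -428392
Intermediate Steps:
r(q) = q**3
r(-76) - (-252)*42 = (-76)**3 - (-252)*42 = -438976 - 1*(-10584) = -438976 + 10584 = -428392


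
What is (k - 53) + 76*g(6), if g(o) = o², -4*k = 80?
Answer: 2663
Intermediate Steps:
k = -20 (k = -¼*80 = -20)
(k - 53) + 76*g(6) = (-20 - 53) + 76*6² = -73 + 76*36 = -73 + 2736 = 2663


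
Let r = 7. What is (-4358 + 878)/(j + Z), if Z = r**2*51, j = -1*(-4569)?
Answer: -290/589 ≈ -0.49236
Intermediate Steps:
j = 4569
Z = 2499 (Z = 7**2*51 = 49*51 = 2499)
(-4358 + 878)/(j + Z) = (-4358 + 878)/(4569 + 2499) = -3480/7068 = -3480*1/7068 = -290/589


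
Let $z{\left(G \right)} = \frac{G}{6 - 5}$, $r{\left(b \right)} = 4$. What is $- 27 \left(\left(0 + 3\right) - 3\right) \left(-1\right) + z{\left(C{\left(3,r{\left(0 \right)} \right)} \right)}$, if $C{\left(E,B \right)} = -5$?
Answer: $-5$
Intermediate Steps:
$z{\left(G \right)} = G$ ($z{\left(G \right)} = \frac{G}{1} = 1 G = G$)
$- 27 \left(\left(0 + 3\right) - 3\right) \left(-1\right) + z{\left(C{\left(3,r{\left(0 \right)} \right)} \right)} = - 27 \left(\left(0 + 3\right) - 3\right) \left(-1\right) - 5 = - 27 \left(3 - 3\right) \left(-1\right) - 5 = - 27 \cdot 0 \left(-1\right) - 5 = \left(-27\right) 0 - 5 = 0 - 5 = -5$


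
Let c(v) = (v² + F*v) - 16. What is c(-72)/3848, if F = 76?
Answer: -38/481 ≈ -0.079002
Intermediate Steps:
c(v) = -16 + v² + 76*v (c(v) = (v² + 76*v) - 16 = -16 + v² + 76*v)
c(-72)/3848 = (-16 + (-72)² + 76*(-72))/3848 = (-16 + 5184 - 5472)*(1/3848) = -304*1/3848 = -38/481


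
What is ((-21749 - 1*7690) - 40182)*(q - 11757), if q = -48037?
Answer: 4162918074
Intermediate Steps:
((-21749 - 1*7690) - 40182)*(q - 11757) = ((-21749 - 1*7690) - 40182)*(-48037 - 11757) = ((-21749 - 7690) - 40182)*(-59794) = (-29439 - 40182)*(-59794) = -69621*(-59794) = 4162918074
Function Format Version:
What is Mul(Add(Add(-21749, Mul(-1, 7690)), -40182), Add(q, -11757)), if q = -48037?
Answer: 4162918074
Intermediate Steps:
Mul(Add(Add(-21749, Mul(-1, 7690)), -40182), Add(q, -11757)) = Mul(Add(Add(-21749, Mul(-1, 7690)), -40182), Add(-48037, -11757)) = Mul(Add(Add(-21749, -7690), -40182), -59794) = Mul(Add(-29439, -40182), -59794) = Mul(-69621, -59794) = 4162918074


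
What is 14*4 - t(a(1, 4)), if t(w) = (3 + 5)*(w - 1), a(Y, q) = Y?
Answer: 56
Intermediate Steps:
t(w) = -8 + 8*w (t(w) = 8*(-1 + w) = -8 + 8*w)
14*4 - t(a(1, 4)) = 14*4 - (-8 + 8*1) = 56 - (-8 + 8) = 56 - 1*0 = 56 + 0 = 56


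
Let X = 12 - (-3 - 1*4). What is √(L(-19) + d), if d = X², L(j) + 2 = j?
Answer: 2*√85 ≈ 18.439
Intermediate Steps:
L(j) = -2 + j
X = 19 (X = 12 - (-3 - 4) = 12 - 1*(-7) = 12 + 7 = 19)
d = 361 (d = 19² = 361)
√(L(-19) + d) = √((-2 - 19) + 361) = √(-21 + 361) = √340 = 2*√85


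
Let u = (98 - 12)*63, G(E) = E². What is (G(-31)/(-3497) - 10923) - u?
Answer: -57145438/3497 ≈ -16341.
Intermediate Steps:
u = 5418 (u = 86*63 = 5418)
(G(-31)/(-3497) - 10923) - u = ((-31)²/(-3497) - 10923) - 1*5418 = (961*(-1/3497) - 10923) - 5418 = (-961/3497 - 10923) - 5418 = -38198692/3497 - 5418 = -57145438/3497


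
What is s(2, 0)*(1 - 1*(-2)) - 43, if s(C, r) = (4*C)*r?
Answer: -43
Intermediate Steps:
s(C, r) = 4*C*r
s(2, 0)*(1 - 1*(-2)) - 43 = (4*2*0)*(1 - 1*(-2)) - 43 = 0*(1 + 2) - 43 = 0*3 - 43 = 0 - 43 = -43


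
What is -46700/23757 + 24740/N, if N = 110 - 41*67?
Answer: -236965360/20882403 ≈ -11.348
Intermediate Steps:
N = -2637 (N = 110 - 2747 = -2637)
-46700/23757 + 24740/N = -46700/23757 + 24740/(-2637) = -46700*1/23757 + 24740*(-1/2637) = -46700/23757 - 24740/2637 = -236965360/20882403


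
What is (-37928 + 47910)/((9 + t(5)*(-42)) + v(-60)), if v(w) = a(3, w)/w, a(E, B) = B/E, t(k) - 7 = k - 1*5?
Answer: -2139/61 ≈ -35.066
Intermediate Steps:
t(k) = 2 + k (t(k) = 7 + (k - 1*5) = 7 + (k - 5) = 7 + (-5 + k) = 2 + k)
v(w) = ⅓ (v(w) = (w/3)/w = ⅓)
(-37928 + 47910)/((9 + t(5)*(-42)) + v(-60)) = (-37928 + 47910)/((9 + (2 + 5)*(-42)) + ⅓) = 9982/((9 + 7*(-42)) + ⅓) = 9982/((9 - 294) + ⅓) = 9982/(-285 + ⅓) = 9982/(-854/3) = 9982*(-3/854) = -2139/61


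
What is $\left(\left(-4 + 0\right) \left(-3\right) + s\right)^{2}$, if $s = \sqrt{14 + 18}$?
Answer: $176 + 96 \sqrt{2} \approx 311.76$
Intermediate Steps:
$s = 4 \sqrt{2}$ ($s = \sqrt{32} = 4 \sqrt{2} \approx 5.6569$)
$\left(\left(-4 + 0\right) \left(-3\right) + s\right)^{2} = \left(\left(-4 + 0\right) \left(-3\right) + 4 \sqrt{2}\right)^{2} = \left(\left(-4\right) \left(-3\right) + 4 \sqrt{2}\right)^{2} = \left(12 + 4 \sqrt{2}\right)^{2}$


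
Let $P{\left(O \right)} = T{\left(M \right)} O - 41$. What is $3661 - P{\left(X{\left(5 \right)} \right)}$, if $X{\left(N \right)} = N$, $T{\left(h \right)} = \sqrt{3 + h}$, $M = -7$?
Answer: $3702 - 10 i \approx 3702.0 - 10.0 i$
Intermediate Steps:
$P{\left(O \right)} = -41 + 2 i O$ ($P{\left(O \right)} = \sqrt{3 - 7} O - 41 = \sqrt{-4} O - 41 = 2 i O - 41 = -41 + 2 i O$)
$3661 - P{\left(X{\left(5 \right)} \right)} = 3661 - \left(-41 + 2 i 5\right) = 3661 - \left(-41 + 10 i\right) = 3661 + \left(41 - 10 i\right) = 3702 - 10 i$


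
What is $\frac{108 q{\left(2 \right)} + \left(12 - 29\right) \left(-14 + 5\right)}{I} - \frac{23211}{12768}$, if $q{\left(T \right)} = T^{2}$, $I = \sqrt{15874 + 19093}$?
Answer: $- \frac{7737}{4256} + \frac{585 \sqrt{34967}}{34967} \approx 1.3105$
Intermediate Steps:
$I = \sqrt{34967} \approx 186.99$
$\frac{108 q{\left(2 \right)} + \left(12 - 29\right) \left(-14 + 5\right)}{I} - \frac{23211}{12768} = \frac{108 \cdot 2^{2} + \left(12 - 29\right) \left(-14 + 5\right)}{\sqrt{34967}} - \frac{23211}{12768} = \left(108 \cdot 4 - -153\right) \frac{\sqrt{34967}}{34967} - \frac{7737}{4256} = \left(432 + 153\right) \frac{\sqrt{34967}}{34967} - \frac{7737}{4256} = 585 \frac{\sqrt{34967}}{34967} - \frac{7737}{4256} = \frac{585 \sqrt{34967}}{34967} - \frac{7737}{4256} = - \frac{7737}{4256} + \frac{585 \sqrt{34967}}{34967}$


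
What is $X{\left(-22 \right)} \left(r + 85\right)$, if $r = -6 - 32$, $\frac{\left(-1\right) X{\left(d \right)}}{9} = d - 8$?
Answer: $12690$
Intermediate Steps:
$X{\left(d \right)} = 72 - 9 d$ ($X{\left(d \right)} = - 9 \left(d - 8\right) = - 9 \left(-8 + d\right) = 72 - 9 d$)
$r = -38$ ($r = -6 - 32 = -38$)
$X{\left(-22 \right)} \left(r + 85\right) = \left(72 - -198\right) \left(-38 + 85\right) = \left(72 + 198\right) 47 = 270 \cdot 47 = 12690$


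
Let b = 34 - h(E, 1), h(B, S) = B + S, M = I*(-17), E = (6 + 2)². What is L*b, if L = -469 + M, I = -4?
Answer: 12431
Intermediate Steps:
E = 64 (E = 8² = 64)
M = 68 (M = -4*(-17) = 68)
L = -401 (L = -469 + 68 = -401)
b = -31 (b = 34 - (64 + 1) = 34 - 1*65 = 34 - 65 = -31)
L*b = -401*(-31) = 12431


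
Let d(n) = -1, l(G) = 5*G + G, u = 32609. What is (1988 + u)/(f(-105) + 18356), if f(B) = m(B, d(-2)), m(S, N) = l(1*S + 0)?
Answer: 34597/17726 ≈ 1.9518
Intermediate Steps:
l(G) = 6*G
m(S, N) = 6*S (m(S, N) = 6*(1*S + 0) = 6*(S + 0) = 6*S)
f(B) = 6*B
(1988 + u)/(f(-105) + 18356) = (1988 + 32609)/(6*(-105) + 18356) = 34597/(-630 + 18356) = 34597/17726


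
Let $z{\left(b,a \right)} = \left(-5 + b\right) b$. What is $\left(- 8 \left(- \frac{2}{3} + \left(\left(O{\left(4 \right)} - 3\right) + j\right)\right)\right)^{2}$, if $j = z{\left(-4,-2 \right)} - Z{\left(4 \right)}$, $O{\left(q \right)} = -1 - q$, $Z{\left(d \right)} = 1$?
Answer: $\frac{399424}{9} \approx 44380.0$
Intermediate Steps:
$z{\left(b,a \right)} = b \left(-5 + b\right)$
$j = 35$ ($j = - 4 \left(-5 - 4\right) - 1 = \left(-4\right) \left(-9\right) - 1 = 36 - 1 = 35$)
$\left(- 8 \left(- \frac{2}{3} + \left(\left(O{\left(4 \right)} - 3\right) + j\right)\right)\right)^{2} = \left(- 8 \left(- \frac{2}{3} + \left(\left(\left(-1 - 4\right) - 3\right) + 35\right)\right)\right)^{2} = \left(- 8 \left(\left(-2\right) \frac{1}{3} + \left(\left(\left(-1 - 4\right) - 3\right) + 35\right)\right)\right)^{2} = \left(- 8 \left(- \frac{2}{3} + \left(\left(-5 - 3\right) + 35\right)\right)\right)^{2} = \left(- 8 \left(- \frac{2}{3} + \left(-8 + 35\right)\right)\right)^{2} = \left(- 8 \left(- \frac{2}{3} + 27\right)\right)^{2} = \left(\left(-8\right) \frac{79}{3}\right)^{2} = \left(- \frac{632}{3}\right)^{2} = \frac{399424}{9}$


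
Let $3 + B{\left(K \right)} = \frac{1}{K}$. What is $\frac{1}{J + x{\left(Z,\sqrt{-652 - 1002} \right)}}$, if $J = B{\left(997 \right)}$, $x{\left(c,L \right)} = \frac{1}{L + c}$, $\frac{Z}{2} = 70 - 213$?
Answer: $- \frac{249051240074}{747757488169} + \frac{994009 i \sqrt{1654}}{747757488169} \approx -0.33306 + 5.4063 \cdot 10^{-5} i$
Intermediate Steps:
$B{\left(K \right)} = -3 + \frac{1}{K}$
$Z = -286$ ($Z = 2 \left(70 - 213\right) = 2 \left(-143\right) = -286$)
$J = - \frac{2990}{997}$ ($J = -3 + \frac{1}{997} = - \frac{2990}{997} \approx -2.999$)
$\frac{1}{J + x{\left(Z,\sqrt{-652 - 1002} \right)}} = \frac{1}{- \frac{2990}{997} + \frac{1}{\sqrt{-652 - 1002} - 286}} = \frac{1}{- \frac{2990}{997} + \frac{1}{\sqrt{-1654} - 286}} = \frac{1}{- \frac{2990}{997} + \frac{1}{i \sqrt{1654} - 286}} = \frac{1}{- \frac{2990}{997} + \frac{1}{-286 + i \sqrt{1654}}}$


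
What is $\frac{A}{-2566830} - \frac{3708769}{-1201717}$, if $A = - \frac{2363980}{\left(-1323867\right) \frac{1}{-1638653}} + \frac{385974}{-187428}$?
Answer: $\frac{539107527108335448787891}{127563635713567147770060} \approx 4.2262$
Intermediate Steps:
$A = - \frac{121008066464887963}{41354957346}$ ($A = - \frac{2363980}{\left(-1323867\right) \left(- \frac{1}{1638653}\right)} + 385974 \left(- \frac{1}{187428}\right) = - \frac{2363980}{\frac{1323867}{1638653}} - \frac{64329}{31238} = \left(-2363980\right) \frac{1638653}{1323867} - \frac{64329}{31238} = - \frac{3873742918940}{1323867} - \frac{64329}{31238} = - \frac{121008066464887963}{41354957346} \approx -2.9261 \cdot 10^{6}$)
$\frac{A}{-2566830} - \frac{3708769}{-1201717} = - \frac{121008066464887963}{41354957346 \left(-2566830\right)} - \frac{3708769}{-1201717} = \left(- \frac{121008066464887963}{41354957346}\right) \left(- \frac{1}{2566830}\right) - - \frac{3708769}{1201717} = \frac{121008066464887963}{106151145164433180} + \frac{3708769}{1201717} = \frac{539107527108335448787891}{127563635713567147770060}$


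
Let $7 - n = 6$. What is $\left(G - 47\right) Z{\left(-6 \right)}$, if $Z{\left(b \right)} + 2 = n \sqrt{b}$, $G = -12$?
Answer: $118 - 59 i \sqrt{6} \approx 118.0 - 144.52 i$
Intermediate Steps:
$n = 1$ ($n = 7 - 6 = 1$)
$Z{\left(b \right)} = -2 + \sqrt{b}$ ($Z{\left(b \right)} = -2 + 1 \sqrt{b} = -2 + \sqrt{b}$)
$\left(G - 47\right) Z{\left(-6 \right)} = \left(-12 - 47\right) \left(-2 + \sqrt{-6}\right) = - 59 \left(-2 + i \sqrt{6}\right) = 118 - 59 i \sqrt{6}$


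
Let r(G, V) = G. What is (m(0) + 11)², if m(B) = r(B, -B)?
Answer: 121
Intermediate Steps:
m(B) = B
(m(0) + 11)² = (0 + 11)² = 11² = 121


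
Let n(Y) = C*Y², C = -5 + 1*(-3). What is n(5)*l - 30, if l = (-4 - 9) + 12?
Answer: 170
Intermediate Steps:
C = -8 (C = -5 - 3 = -8)
l = -1 (l = -13 + 12 = -1)
n(Y) = -8*Y²
n(5)*l - 30 = -8*5²*(-1) - 30 = -8*25*(-1) - 30 = -200*(-1) - 30 = 200 - 30 = 170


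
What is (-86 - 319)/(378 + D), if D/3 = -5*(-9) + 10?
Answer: -135/181 ≈ -0.74586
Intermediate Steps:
D = 165 (D = 3*(-5*(-9) + 10) = 3*(45 + 10) = 3*55 = 165)
(-86 - 319)/(378 + D) = (-86 - 319)/(378 + 165) = -405/543 = -405*1/543 = -135/181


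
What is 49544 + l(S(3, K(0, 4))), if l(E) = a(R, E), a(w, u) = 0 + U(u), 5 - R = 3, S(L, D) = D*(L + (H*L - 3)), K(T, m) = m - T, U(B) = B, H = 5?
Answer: 49604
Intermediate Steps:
S(L, D) = D*(-3 + 6*L) (S(L, D) = D*(L + (5*L - 3)) = D*(L + (-3 + 5*L)) = D*(-3 + 6*L))
R = 2 (R = 5 - 1*3 = 5 - 3 = 2)
a(w, u) = u (a(w, u) = 0 + u = u)
l(E) = E
49544 + l(S(3, K(0, 4))) = 49544 + 3*(4 - 1*0)*(-1 + 2*3) = 49544 + 3*(4 + 0)*(-1 + 6) = 49544 + 3*4*5 = 49544 + 60 = 49604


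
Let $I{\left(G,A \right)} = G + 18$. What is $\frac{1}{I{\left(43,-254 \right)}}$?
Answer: $\frac{1}{61} \approx 0.016393$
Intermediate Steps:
$I{\left(G,A \right)} = 18 + G$
$\frac{1}{I{\left(43,-254 \right)}} = \frac{1}{18 + 43} = \frac{1}{61}$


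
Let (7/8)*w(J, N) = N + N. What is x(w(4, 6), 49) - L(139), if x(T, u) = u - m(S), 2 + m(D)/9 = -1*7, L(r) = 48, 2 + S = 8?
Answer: 82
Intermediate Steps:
S = 6 (S = -2 + 8 = 6)
m(D) = -81 (m(D) = -18 + 9*(-1*7) = -18 + 9*(-7) = -18 - 63 = -81)
w(J, N) = 16*N/7 (w(J, N) = 8*(N + N)/7 = 8*(2*N)/7 = 16*N/7)
x(T, u) = 81 + u (x(T, u) = u - 1*(-81) = u + 81 = 81 + u)
x(w(4, 6), 49) - L(139) = (81 + 49) - 1*48 = 130 - 48 = 82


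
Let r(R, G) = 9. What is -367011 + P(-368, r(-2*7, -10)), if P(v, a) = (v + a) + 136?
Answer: -367234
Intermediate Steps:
P(v, a) = 136 + a + v (P(v, a) = (a + v) + 136 = 136 + a + v)
-367011 + P(-368, r(-2*7, -10)) = -367011 + (136 + 9 - 368) = -367011 - 223 = -367234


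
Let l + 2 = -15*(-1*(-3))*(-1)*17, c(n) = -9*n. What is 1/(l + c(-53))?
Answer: 1/1240 ≈ 0.00080645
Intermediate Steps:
l = 763 (l = -2 - 15*(-1*(-3))*(-1)*17 = -2 - 45*(-1)*17 = -2 - 15*(-3)*17 = -2 + 45*17 = -2 + 765 = 763)
1/(l + c(-53)) = 1/(763 - 9*(-53)) = 1/(763 + 477) = 1/1240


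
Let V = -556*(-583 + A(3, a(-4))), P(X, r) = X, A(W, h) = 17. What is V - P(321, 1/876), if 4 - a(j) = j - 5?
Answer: 314375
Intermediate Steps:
a(j) = 9 - j (a(j) = 4 - (j - 5) = 4 - (-5 + j) = 4 + (5 - j) = 9 - j)
V = 314696 (V = -556*(-583 + 17) = -556*(-566) = 314696)
V - P(321, 1/876) = 314696 - 1*321 = 314696 - 321 = 314375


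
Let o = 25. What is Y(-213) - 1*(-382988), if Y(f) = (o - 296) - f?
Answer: 382930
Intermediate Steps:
Y(f) = -271 - f (Y(f) = (25 - 296) - f = -271 - f)
Y(-213) - 1*(-382988) = (-271 - 1*(-213)) - 1*(-382988) = (-271 + 213) + 382988 = -58 + 382988 = 382930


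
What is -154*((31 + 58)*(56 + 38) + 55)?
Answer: -1296834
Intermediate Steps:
-154*((31 + 58)*(56 + 38) + 55) = -154*(89*94 + 55) = -154*(8366 + 55) = -154*8421 = -1296834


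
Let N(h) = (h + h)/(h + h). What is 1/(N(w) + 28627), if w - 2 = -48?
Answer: 1/28628 ≈ 3.4931e-5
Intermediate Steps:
w = -46 (w = 2 - 48 = -46)
N(h) = 1 (N(h) = (2*h)/((2*h)) = (2*h)*(1/(2*h)) = 1)
1/(N(w) + 28627) = 1/(1 + 28627) = 1/28628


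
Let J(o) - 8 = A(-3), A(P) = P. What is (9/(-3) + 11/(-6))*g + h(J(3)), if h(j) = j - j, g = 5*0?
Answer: 0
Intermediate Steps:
g = 0
J(o) = 5 (J(o) = 8 - 3 = 5)
h(j) = 0
(9/(-3) + 11/(-6))*g + h(J(3)) = (9/(-3) + 11/(-6))*0 + 0 = (9*(-⅓) + 11*(-⅙))*0 + 0 = (-3 - 11/6)*0 + 0 = -29/6*0 + 0 = 0 + 0 = 0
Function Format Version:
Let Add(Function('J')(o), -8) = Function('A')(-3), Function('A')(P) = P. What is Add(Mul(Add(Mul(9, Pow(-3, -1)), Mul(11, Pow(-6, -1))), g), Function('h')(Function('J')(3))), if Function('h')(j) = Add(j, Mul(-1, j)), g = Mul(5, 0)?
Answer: 0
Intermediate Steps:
g = 0
Function('J')(o) = 5 (Function('J')(o) = Add(8, -3) = 5)
Function('h')(j) = 0
Add(Mul(Add(Mul(9, Pow(-3, -1)), Mul(11, Pow(-6, -1))), g), Function('h')(Function('J')(3))) = Add(Mul(Add(Mul(9, Pow(-3, -1)), Mul(11, Pow(-6, -1))), 0), 0) = Add(Mul(Add(Mul(9, Rational(-1, 3)), Mul(11, Rational(-1, 6))), 0), 0) = Add(Mul(Add(-3, Rational(-11, 6)), 0), 0) = Add(Mul(Rational(-29, 6), 0), 0) = Add(0, 0) = 0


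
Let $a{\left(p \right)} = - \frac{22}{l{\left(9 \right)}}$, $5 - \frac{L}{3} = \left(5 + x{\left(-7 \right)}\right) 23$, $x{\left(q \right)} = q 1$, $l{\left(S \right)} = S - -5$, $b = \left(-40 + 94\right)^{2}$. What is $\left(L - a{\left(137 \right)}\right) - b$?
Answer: $- \frac{19330}{7} \approx -2761.4$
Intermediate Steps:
$b = 2916$ ($b = 54^{2} = 2916$)
$l{\left(S \right)} = 5 + S$ ($l{\left(S \right)} = S + 5 = 5 + S$)
$x{\left(q \right)} = q$
$L = 153$ ($L = 15 - 3 \left(5 - 7\right) 23 = 15 - 3 \left(\left(-2\right) 23\right) = 15 - -138 = 15 + 138 = 153$)
$a{\left(p \right)} = - \frac{11}{7}$ ($a{\left(p \right)} = - \frac{22}{5 + 9} = - \frac{22}{14} = \left(-22\right) \frac{1}{14} = - \frac{11}{7}$)
$\left(L - a{\left(137 \right)}\right) - b = \left(153 - - \frac{11}{7}\right) - 2916 = \left(153 + \frac{11}{7}\right) - 2916 = \frac{1082}{7} - 2916 = - \frac{19330}{7}$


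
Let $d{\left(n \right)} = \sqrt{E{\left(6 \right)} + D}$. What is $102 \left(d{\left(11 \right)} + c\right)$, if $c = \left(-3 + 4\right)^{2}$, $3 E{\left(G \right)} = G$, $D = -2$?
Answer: $102$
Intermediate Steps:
$E{\left(G \right)} = \frac{G}{3}$
$d{\left(n \right)} = 0$ ($d{\left(n \right)} = \sqrt{\frac{1}{3} \cdot 6 - 2} = \sqrt{2 - 2} = \sqrt{0} = 0$)
$c = 1$ ($c = 1^{2} = 1$)
$102 \left(d{\left(11 \right)} + c\right) = 102 \left(0 + 1\right) = 102 \cdot 1 = 102$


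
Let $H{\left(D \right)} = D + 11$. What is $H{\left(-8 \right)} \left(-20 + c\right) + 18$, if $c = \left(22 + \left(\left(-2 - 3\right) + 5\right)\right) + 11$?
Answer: $57$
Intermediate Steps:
$H{\left(D \right)} = 11 + D$
$c = 33$ ($c = \left(22 + \left(-5 + 5\right)\right) + 11 = \left(22 + 0\right) + 11 = 22 + 11 = 33$)
$H{\left(-8 \right)} \left(-20 + c\right) + 18 = \left(11 - 8\right) \left(-20 + 33\right) + 18 = 3 \cdot 13 + 18 = 39 + 18 = 57$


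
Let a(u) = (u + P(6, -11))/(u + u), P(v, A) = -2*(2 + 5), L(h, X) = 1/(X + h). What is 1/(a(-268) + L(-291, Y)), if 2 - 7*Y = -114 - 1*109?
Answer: 30351/15851 ≈ 1.9148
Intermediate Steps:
Y = 225/7 (Y = 2/7 - (-114 - 1*109)/7 = 2/7 - (-114 - 109)/7 = 2/7 - ⅐*(-223) = 2/7 + 223/7 = 225/7 ≈ 32.143)
P(v, A) = -14 (P(v, A) = -2*7 = -14)
a(u) = (-14 + u)/(2*u) (a(u) = (u - 14)/(u + u) = (-14 + u)/((2*u)) = (-14 + u)*(1/(2*u)) = (-14 + u)/(2*u))
1/(a(-268) + L(-291, Y)) = 1/((½)*(-14 - 268)/(-268) + 1/(225/7 - 291)) = 1/((½)*(-1/268)*(-282) + 1/(-1812/7)) = 1/(141/268 - 7/1812) = 1/(15851/30351) = 30351/15851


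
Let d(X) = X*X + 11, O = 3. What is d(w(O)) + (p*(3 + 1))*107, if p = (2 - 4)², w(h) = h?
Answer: 1732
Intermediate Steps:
p = 4 (p = (-2)² = 4)
d(X) = 11 + X² (d(X) = X² + 11 = 11 + X²)
d(w(O)) + (p*(3 + 1))*107 = (11 + 3²) + (4*(3 + 1))*107 = (11 + 9) + (4*4)*107 = 20 + 16*107 = 20 + 1712 = 1732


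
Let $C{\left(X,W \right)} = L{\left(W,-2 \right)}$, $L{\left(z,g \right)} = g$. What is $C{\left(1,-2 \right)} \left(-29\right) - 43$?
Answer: $15$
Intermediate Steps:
$C{\left(X,W \right)} = -2$
$C{\left(1,-2 \right)} \left(-29\right) - 43 = \left(-2\right) \left(-29\right) - 43 = 58 - 43 = 15$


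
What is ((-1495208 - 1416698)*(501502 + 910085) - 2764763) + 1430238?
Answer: -4110409989347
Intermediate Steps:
((-1495208 - 1416698)*(501502 + 910085) - 2764763) + 1430238 = (-2911906*1411587 - 2764763) + 1430238 = (-4110408654822 - 2764763) + 1430238 = -4110411419585 + 1430238 = -4110409989347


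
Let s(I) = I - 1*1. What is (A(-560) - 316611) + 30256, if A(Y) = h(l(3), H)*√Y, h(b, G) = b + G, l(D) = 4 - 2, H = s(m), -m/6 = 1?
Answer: -286355 - 20*I*√35 ≈ -2.8636e+5 - 118.32*I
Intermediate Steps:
m = -6 (m = -6*1 = -6)
s(I) = -1 + I (s(I) = I - 1 = -1 + I)
H = -7 (H = -1 - 6 = -7)
l(D) = 2
h(b, G) = G + b
A(Y) = -5*√Y (A(Y) = (-7 + 2)*√Y = -5*√Y)
(A(-560) - 316611) + 30256 = (-20*I*√35 - 316611) + 30256 = (-316611 - 20*I*√35) + 30256 = -286355 - 20*I*√35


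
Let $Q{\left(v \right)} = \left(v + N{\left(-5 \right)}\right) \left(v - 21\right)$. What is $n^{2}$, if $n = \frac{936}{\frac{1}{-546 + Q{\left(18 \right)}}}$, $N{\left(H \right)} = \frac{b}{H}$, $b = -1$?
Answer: $\frac{7900641612864}{25} \approx 3.1603 \cdot 10^{11}$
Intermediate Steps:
$N{\left(H \right)} = - \frac{1}{H}$
$Q{\left(v \right)} = \left(-21 + v\right) \left(\frac{1}{5} + v\right)$ ($Q{\left(v \right)} = \left(v - \frac{1}{-5}\right) \left(v - 21\right) = \left(v - - \frac{1}{5}\right) \left(-21 + v\right) = \left(v + \frac{1}{5}\right) \left(-21 + v\right) = \left(\frac{1}{5} + v\right) \left(-21 + v\right) = \left(-21 + v\right) \left(\frac{1}{5} + v\right)$)
$n = - \frac{2810808}{5}$ ($n = \frac{936}{\frac{1}{-546 - \left(\frac{1893}{5} - 324\right)}} = \frac{936}{\frac{1}{-546 - \frac{273}{5}}} = \frac{936}{\frac{1}{- \frac{3003}{5}}} = \frac{936}{- \frac{5}{3003}} = 936 \left(- \frac{3003}{5}\right) = - \frac{2810808}{5} \approx -5.6216 \cdot 10^{5}$)
$n^{2} = \left(- \frac{2810808}{5}\right)^{2} = \frac{7900641612864}{25}$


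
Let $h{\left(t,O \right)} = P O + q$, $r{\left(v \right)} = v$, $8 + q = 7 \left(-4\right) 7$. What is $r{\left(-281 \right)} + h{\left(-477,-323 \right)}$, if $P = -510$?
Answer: $164245$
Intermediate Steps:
$q = -204$ ($q = -8 + 7 \left(-4\right) 7 = -8 - 196 = -204$)
$h{\left(t,O \right)} = -204 - 510 O$ ($h{\left(t,O \right)} = - 510 O - 204 = -204 - 510 O$)
$r{\left(-281 \right)} + h{\left(-477,-323 \right)} = -281 - -164526 = -281 + \left(-204 + 164730\right) = -281 + 164526 = 164245$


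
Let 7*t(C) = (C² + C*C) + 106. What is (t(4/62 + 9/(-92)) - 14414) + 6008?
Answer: -238876483647/28468664 ≈ -8390.9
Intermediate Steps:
t(C) = 106/7 + 2*C²/7 (t(C) = ((C² + C*C) + 106)/7 = ((C² + C²) + 106)/7 = (2*C² + 106)/7 = (106 + 2*C²)/7 = 106/7 + 2*C²/7)
(t(4/62 + 9/(-92)) - 14414) + 6008 = ((106/7 + 2*(4/62 + 9/(-92))²/7) - 14414) + 6008 = ((106/7 + 2*(4*(1/62) + 9*(-1/92))²/7) - 14414) + 6008 = ((106/7 + 2*(2/31 - 9/92)²/7) - 14414) + 6008 = ((106/7 + 2*(-95/2852)²/7) - 14414) + 6008 = ((106/7 + (2/7)*(9025/8133904)) - 14414) + 6008 = ((106/7 + 9025/28468664) - 14414) + 6008 = (431105937/28468664 - 14414) + 6008 = -409916216959/28468664 + 6008 = -238876483647/28468664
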